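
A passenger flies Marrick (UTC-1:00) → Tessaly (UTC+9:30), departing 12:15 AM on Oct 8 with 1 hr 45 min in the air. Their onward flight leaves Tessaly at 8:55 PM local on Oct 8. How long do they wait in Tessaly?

8 hours 25 minutes

Convert departure to UTC: 12:15 AM + 1:00 = 1:15 AM UTC on Oct 8.
Add 1 hour and 45 minutes flight time → 3:00 AM UTC.
Tessaly is UTC+9:30, so local arrival = 3:00 AM + 9:30 = 12:30 PM on Oct 8.
Layover = 8:55 PM − 12:30 PM = 8 hours 25 minutes.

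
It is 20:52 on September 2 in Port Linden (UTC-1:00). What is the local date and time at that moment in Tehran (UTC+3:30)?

01:22 on September 3

Tehran is 4:30 ahead of Port Linden.
Shift by the zone difference: 20:52 + 4:30 = 01:22 on Sep 3 in Tehran.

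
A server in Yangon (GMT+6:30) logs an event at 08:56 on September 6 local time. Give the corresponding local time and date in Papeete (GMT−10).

In UTC: 08:56 − 6:30 = 02:26 on Sep 6.
Papeete is UTC−10:00: 02:26 − 10:00 = 16:26 on Sep 5.

16:26 on September 5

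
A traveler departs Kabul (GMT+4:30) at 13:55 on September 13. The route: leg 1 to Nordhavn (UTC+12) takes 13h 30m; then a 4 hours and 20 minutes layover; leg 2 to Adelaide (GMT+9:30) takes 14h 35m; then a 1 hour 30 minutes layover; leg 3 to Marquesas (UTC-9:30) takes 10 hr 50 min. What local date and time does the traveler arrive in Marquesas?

20:40 on September 14

Convert departure to UTC: 13:55 − 4:30 = 09:25 UTC on Sep 13.
Add 13 hours 30 minutes leg 1 → 22:55 UTC.
Add 4 hours and 20 minutes layover in Nordhavn → 03:15 UTC (Sep 14).
Add 14 hours 35 minutes leg 2 → 17:50 UTC.
Add 1 hour and 30 minutes layover in Adelaide → 19:20 UTC.
Add 10 hours and 50 minutes leg 3 → 06:10 UTC (Sep 15).
Marquesas is UTC−9:30, so local arrival = 06:10 − 9:30 = 20:40 on Sep 14.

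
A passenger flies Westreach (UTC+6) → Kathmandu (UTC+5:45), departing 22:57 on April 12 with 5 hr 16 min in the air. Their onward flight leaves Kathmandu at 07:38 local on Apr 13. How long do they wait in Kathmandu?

3 hours 40 minutes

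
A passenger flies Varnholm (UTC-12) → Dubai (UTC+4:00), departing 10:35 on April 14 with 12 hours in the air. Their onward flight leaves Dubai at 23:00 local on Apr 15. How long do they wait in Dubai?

Convert departure to UTC: 10:35 + 12:00 = 22:35 UTC on Apr 14.
Add 12 hours flight time → 10:35 UTC (Apr 15).
Dubai is UTC+4:00, so local arrival = 10:35 + 4:00 = 14:35 on Apr 15.
Layover = 23:00 − 14:35 = 8 hours 25 minutes.

8 hours 25 minutes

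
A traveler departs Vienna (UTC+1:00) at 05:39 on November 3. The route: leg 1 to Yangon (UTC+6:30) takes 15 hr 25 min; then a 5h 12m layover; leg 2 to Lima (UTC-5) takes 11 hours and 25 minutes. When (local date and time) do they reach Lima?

Convert departure to UTC: 05:39 − 1:00 = 04:39 UTC on Nov 3.
Add 15 hours 25 minutes leg 1 → 20:04 UTC.
Add 5 hours and 12 minutes layover in Yangon → 01:16 UTC (Nov 4).
Add 11 hours and 25 minutes leg 2 → 12:41 UTC.
Lima is UTC−5:00, so local arrival = 12:41 − 5:00 = 07:41 on Nov 4.

07:41 on November 4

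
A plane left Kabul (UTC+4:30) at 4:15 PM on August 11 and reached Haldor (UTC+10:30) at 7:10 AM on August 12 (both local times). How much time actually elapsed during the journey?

Departure in UTC: 4:15 PM − 4:30 = 11:45 AM on Aug 11.
Arrival in UTC: 7:10 AM − 10:30 = 8:40 PM on Aug 11.
Elapsed = 8:40 PM − 11:45 AM = 8 hours 55 minutes.

8 hours 55 minutes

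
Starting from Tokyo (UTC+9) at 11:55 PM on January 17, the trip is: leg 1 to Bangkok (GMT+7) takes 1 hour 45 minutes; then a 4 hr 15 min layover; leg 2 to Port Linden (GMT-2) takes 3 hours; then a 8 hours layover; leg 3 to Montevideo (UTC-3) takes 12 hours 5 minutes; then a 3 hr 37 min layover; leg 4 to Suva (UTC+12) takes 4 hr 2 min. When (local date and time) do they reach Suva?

Convert departure to UTC: 11:55 PM − 9:00 = 2:55 PM UTC on Jan 17.
Add 1 hour and 45 minutes leg 1 → 4:40 PM UTC.
Add 4 hours 15 minutes layover in Bangkok → 8:55 PM UTC.
Add 3 hours leg 2 → 11:55 PM UTC.
Add 8 hours layover in Port Linden → 7:55 AM UTC (Jan 18).
Add 12 hours and 5 minutes leg 3 → 8:00 PM UTC.
Add 3 hours and 37 minutes layover in Montevideo → 11:37 PM UTC.
Add 4 hours and 2 minutes leg 4 → 3:39 AM UTC (Jan 19).
Suva is UTC+12:00, so local arrival = 3:39 AM + 12:00 = 3:39 PM on Jan 19.

3:39 PM on January 19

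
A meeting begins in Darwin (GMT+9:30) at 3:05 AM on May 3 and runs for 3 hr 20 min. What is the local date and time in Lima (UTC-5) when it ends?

3:55 PM on May 2

Convert start to UTC: 3:05 AM − 9:30 = 5:35 PM UTC on May 2.
Add 3 hours 20 minutes duration → 8:55 PM UTC.
Lima is UTC−5:00, so local end time = 8:55 PM − 5:00 = 3:55 PM on May 2.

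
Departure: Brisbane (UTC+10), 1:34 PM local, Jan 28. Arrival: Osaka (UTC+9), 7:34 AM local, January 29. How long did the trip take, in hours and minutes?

Departure in UTC: 1:34 PM − 10:00 = 3:34 AM on Jan 28.
Arrival in UTC: 7:34 AM − 9:00 = 10:34 PM on Jan 28.
Elapsed = 10:34 PM − 3:34 AM = 19 hours.

19 hours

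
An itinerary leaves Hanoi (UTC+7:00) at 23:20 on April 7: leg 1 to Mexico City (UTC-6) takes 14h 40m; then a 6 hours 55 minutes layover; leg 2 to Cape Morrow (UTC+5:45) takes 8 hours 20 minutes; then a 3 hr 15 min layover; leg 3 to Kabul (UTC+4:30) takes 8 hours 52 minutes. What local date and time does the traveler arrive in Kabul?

14:52 on April 9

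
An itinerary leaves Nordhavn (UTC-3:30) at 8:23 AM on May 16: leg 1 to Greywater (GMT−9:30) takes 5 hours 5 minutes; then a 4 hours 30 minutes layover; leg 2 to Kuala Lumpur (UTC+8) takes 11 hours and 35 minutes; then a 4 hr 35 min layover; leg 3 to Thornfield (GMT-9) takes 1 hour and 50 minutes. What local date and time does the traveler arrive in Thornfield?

Convert departure to UTC: 8:23 AM + 3:30 = 11:53 AM UTC on May 16.
Add 5 hours and 5 minutes leg 1 → 4:58 PM UTC.
Add 4 hours 30 minutes layover in Greywater → 9:28 PM UTC.
Add 11 hours and 35 minutes leg 2 → 9:03 AM UTC (May 17).
Add 4 hours 35 minutes layover in Kuala Lumpur → 1:38 PM UTC.
Add 1 hour and 50 minutes leg 3 → 3:28 PM UTC.
Thornfield is UTC−9:00, so local arrival = 3:28 PM − 9:00 = 6:28 AM on May 17.

6:28 AM on May 17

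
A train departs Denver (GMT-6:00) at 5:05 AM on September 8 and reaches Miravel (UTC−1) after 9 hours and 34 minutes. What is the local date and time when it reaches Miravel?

Convert departure to UTC: 5:05 AM + 6:00 = 11:05 AM UTC on Sep 8.
Add 9 hours 34 minutes travel time → 8:39 PM UTC.
Miravel is UTC−1:00, so local arrival = 8:39 PM − 1:00 = 7:39 PM on Sep 8.

7:39 PM on Sep 8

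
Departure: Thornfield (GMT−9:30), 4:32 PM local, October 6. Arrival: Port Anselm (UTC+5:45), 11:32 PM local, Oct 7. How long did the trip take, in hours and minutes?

15 hours 45 minutes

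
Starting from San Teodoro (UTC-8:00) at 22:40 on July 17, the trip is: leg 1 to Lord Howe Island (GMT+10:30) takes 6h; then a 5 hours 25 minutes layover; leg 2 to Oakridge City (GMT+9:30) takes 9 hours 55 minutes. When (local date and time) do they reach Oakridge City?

13:30 on July 19

Convert departure to UTC: 22:40 + 8:00 = 06:40 UTC on Jul 18.
Add 6 hours leg 1 → 12:40 UTC.
Add 5 hours and 25 minutes layover in Lord Howe Island → 18:05 UTC.
Add 9 hours and 55 minutes leg 2 → 04:00 UTC (Jul 19).
Oakridge City is UTC+9:30, so local arrival = 04:00 + 9:30 = 13:30 on Jul 19.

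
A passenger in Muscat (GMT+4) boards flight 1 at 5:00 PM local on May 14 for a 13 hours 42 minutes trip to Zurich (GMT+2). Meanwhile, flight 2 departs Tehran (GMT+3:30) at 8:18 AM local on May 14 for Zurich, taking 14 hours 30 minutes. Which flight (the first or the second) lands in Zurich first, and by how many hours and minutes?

the second, by 7 hours 24 minutes

Flight 1 in UTC: 5:00 PM − 4:00 = 1:00 PM on May 14.
+13 hours 42 minutes → arrive 2:42 AM UTC on May 15.
Flight 2 in UTC: 8:18 AM − 3:30 = 4:48 AM on May 14.
+14 hours and 30 minutes → arrive 7:18 PM UTC on May 14.
Flight 2 lands earlier by 7 hours 24 minutes.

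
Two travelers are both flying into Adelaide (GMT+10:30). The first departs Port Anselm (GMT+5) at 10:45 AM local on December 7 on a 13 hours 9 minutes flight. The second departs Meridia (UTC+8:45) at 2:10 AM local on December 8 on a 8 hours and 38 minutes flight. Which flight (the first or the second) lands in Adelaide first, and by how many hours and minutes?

the first, by 7 hours 9 minutes

Flight 1 in UTC: 10:45 AM − 5:00 = 5:45 AM on Dec 7.
+13 hours 9 minutes → arrive 6:54 PM UTC on Dec 7.
Flight 2 in UTC: 2:10 AM − 8:45 = 5:25 PM on Dec 7.
+8 hours and 38 minutes → arrive 2:03 AM UTC on Dec 8.
Flight 1 lands earlier by 7 hours 9 minutes.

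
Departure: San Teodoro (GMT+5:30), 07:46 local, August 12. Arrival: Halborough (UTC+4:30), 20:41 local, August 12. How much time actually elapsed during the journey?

13 hours 55 minutes

Departure in UTC: 07:46 − 5:30 = 02:16 on Aug 12.
Arrival in UTC: 20:41 − 4:30 = 16:11 on Aug 12.
Elapsed = 16:11 − 02:16 = 13 hours 55 minutes.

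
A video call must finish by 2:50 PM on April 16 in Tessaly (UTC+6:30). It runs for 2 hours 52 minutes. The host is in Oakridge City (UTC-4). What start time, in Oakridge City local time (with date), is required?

1:28 AM on April 16

Target end time in UTC: 2:50 PM − 6:30 = 8:20 AM on Apr 16.
Subtract 2 hours and 52 minutes → start 5:28 AM UTC on Apr 16.
Oakridge City is UTC−4:00: 5:28 AM − 4:00 = 1:28 AM on Apr 16.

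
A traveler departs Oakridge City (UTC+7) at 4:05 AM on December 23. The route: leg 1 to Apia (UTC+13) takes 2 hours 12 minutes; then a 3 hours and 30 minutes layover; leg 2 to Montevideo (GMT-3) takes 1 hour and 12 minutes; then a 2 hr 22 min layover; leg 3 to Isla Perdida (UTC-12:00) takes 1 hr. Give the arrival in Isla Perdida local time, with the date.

7:21 PM on Dec 22

Convert departure to UTC: 4:05 AM − 7:00 = 9:05 PM UTC on Dec 22.
Add 2 hours 12 minutes leg 1 → 11:17 PM UTC.
Add 3 hours 30 minutes layover in Apia → 2:47 AM UTC (Dec 23).
Add 1 hour 12 minutes leg 2 → 3:59 AM UTC.
Add 2 hours and 22 minutes layover in Montevideo → 6:21 AM UTC.
Add 1 hour leg 3 → 7:21 AM UTC.
Isla Perdida is UTC−12:00, so local arrival = 7:21 AM − 12:00 = 7:21 PM on Dec 22.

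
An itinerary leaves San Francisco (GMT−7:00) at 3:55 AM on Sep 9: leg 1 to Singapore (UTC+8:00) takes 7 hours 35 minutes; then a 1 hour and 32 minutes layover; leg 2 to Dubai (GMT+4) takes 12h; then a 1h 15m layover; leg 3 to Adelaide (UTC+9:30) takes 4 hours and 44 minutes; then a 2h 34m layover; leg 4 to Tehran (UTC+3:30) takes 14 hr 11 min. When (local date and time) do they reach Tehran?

10:16 AM on Sep 11

Convert departure to UTC: 3:55 AM + 7:00 = 10:55 AM UTC on Sep 9.
Add 7 hours and 35 minutes leg 1 → 6:30 PM UTC.
Add 1 hour and 32 minutes layover in Singapore → 8:02 PM UTC.
Add 12 hours leg 2 → 8:02 AM UTC (Sep 10).
Add 1 hour 15 minutes layover in Dubai → 9:17 AM UTC.
Add 4 hours 44 minutes leg 3 → 2:01 PM UTC.
Add 2 hours and 34 minutes layover in Adelaide → 4:35 PM UTC.
Add 14 hours 11 minutes leg 4 → 6:46 AM UTC (Sep 11).
Tehran is UTC+3:30, so local arrival = 6:46 AM + 3:30 = 10:16 AM on Sep 11.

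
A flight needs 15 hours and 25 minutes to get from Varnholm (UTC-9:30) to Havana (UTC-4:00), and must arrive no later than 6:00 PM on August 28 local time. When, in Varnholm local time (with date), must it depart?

Target arrival in UTC: 6:00 PM + 4:00 = 10:00 PM on Aug 28.
Subtract 15 hours and 25 minutes → departure 6:35 AM UTC on Aug 28.
Varnholm is UTC−9:30: 6:35 AM − 9:30 = 9:05 PM on Aug 27.

9:05 PM on August 27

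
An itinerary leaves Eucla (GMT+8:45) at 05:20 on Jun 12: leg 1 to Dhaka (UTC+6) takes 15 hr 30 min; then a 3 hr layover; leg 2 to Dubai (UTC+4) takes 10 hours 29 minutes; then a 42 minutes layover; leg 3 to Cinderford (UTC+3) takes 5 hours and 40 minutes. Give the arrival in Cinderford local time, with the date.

Convert departure to UTC: 05:20 − 8:45 = 20:35 UTC on Jun 11.
Add 15 hours and 30 minutes leg 1 → 12:05 UTC (Jun 12).
Add 3 hours layover in Dhaka → 15:05 UTC.
Add 10 hours 29 minutes leg 2 → 01:34 UTC (Jun 13).
Add 42 minutes layover in Dubai → 02:16 UTC.
Add 5 hours and 40 minutes leg 3 → 07:56 UTC.
Cinderford is UTC+3:00, so local arrival = 07:56 + 3:00 = 10:56 on Jun 13.

10:56 on Jun 13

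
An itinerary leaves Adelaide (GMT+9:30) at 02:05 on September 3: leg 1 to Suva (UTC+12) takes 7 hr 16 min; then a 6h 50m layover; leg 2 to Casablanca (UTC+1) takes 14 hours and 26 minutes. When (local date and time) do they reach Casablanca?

Convert departure to UTC: 02:05 − 9:30 = 16:35 UTC on Sep 2.
Add 7 hours and 16 minutes leg 1 → 23:51 UTC.
Add 6 hours 50 minutes layover in Suva → 06:41 UTC (Sep 3).
Add 14 hours and 26 minutes leg 2 → 21:07 UTC.
Casablanca is UTC+1:00, so local arrival = 21:07 + 1:00 = 22:07 on Sep 3.

22:07 on September 3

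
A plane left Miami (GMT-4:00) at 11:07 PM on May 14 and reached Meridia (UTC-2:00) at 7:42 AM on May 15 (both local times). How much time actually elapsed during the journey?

Meridia is 2:00 ahead of Miami.
Clock-face elapsed time (ignoring zones) is 8 hours 35 minutes.
Actual elapsed = 8 hours 35 minutes − 2:00 = 6 hours 35 minutes.

6 hours 35 minutes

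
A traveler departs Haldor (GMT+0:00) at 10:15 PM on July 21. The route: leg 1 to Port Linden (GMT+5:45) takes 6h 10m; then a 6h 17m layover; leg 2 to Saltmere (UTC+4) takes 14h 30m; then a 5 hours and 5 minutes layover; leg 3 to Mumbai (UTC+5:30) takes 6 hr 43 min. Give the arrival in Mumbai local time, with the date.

6:30 PM on July 23

Haldor is at UTC+0, so departure is already 10:15 PM UTC on Jul 21.
Add 6 hours 10 minutes leg 1 → 4:25 AM UTC (Jul 22).
Add 6 hours 17 minutes layover in Port Linden → 10:42 AM UTC.
Add 14 hours and 30 minutes leg 2 → 1:12 AM UTC (Jul 23).
Add 5 hours 5 minutes layover in Saltmere → 6:17 AM UTC.
Add 6 hours 43 minutes leg 3 → 1:00 PM UTC.
Mumbai is UTC+5:30, so local arrival = 1:00 PM + 5:30 = 6:30 PM on Jul 23.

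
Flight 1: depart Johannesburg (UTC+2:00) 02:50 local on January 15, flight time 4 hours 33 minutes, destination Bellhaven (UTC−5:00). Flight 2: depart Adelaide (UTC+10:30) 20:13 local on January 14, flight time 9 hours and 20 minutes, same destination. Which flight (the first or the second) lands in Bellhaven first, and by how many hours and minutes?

the second, by 10 hours 20 minutes

Flight 1 in UTC: 02:50 − 2:00 = 00:50 on Jan 15.
+4 hours and 33 minutes → arrive 05:23 UTC on Jan 15.
Flight 2 in UTC: 20:13 − 10:30 = 09:43 on Jan 14.
+9 hours 20 minutes → arrive 19:03 UTC on Jan 14.
Flight 2 lands earlier by 10 hours 20 minutes.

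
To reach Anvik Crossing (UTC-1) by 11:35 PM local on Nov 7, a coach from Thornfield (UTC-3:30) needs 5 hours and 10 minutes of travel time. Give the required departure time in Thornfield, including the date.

Target arrival in UTC: 11:35 PM + 1:00 = 12:35 AM on Nov 8.
Subtract 5 hours 10 minutes → departure 7:25 PM UTC on Nov 7.
Thornfield is UTC−3:30: 7:25 PM − 3:30 = 3:55 PM on Nov 7.

3:55 PM on Nov 7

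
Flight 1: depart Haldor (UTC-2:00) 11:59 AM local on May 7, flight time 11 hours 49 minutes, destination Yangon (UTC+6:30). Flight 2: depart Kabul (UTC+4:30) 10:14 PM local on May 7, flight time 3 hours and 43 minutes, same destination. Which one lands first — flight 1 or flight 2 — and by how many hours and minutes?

Flight 1 in UTC: 11:59 AM + 2:00 = 1:59 PM on May 7.
+11 hours 49 minutes → arrive 1:48 AM UTC on May 8.
Flight 2 in UTC: 10:14 PM − 4:30 = 5:44 PM on May 7.
+3 hours 43 minutes → arrive 9:27 PM UTC on May 7.
Flight 2 lands earlier by 4 hours 21 minutes.

the second, by 4 hours 21 minutes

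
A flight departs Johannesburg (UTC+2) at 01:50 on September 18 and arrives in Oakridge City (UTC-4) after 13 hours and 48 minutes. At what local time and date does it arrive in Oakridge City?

09:38 on Sep 18

Convert departure to UTC: 01:50 − 2:00 = 23:50 UTC on Sep 17.
Add 13 hours 48 minutes travel time → 13:38 UTC (Sep 18).
Oakridge City is UTC−4:00, so local arrival = 13:38 − 4:00 = 09:38 on Sep 18.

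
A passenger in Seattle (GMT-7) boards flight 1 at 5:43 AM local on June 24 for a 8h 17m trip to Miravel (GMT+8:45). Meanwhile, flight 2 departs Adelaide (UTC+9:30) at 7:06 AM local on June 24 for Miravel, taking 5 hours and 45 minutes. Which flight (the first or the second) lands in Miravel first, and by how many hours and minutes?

Flight 1 in UTC: 5:43 AM + 7:00 = 12:43 PM on Jun 24.
+8 hours and 17 minutes → arrive 9:00 PM UTC on Jun 24.
Flight 2 in UTC: 7:06 AM − 9:30 = 9:36 PM on Jun 23.
+5 hours 45 minutes → arrive 3:21 AM UTC on Jun 24.
Flight 2 lands earlier by 17 hours 39 minutes.

the second, by 17 hours 39 minutes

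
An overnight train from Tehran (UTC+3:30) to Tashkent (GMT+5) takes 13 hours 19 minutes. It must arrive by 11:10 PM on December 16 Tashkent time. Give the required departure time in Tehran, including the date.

Target arrival in UTC: 11:10 PM − 5:00 = 6:10 PM on Dec 16.
Subtract 13 hours and 19 minutes → departure 4:51 AM UTC on Dec 16.
Tehran is UTC+3:30: 4:51 AM + 3:30 = 8:21 AM on Dec 16.

8:21 AM on Dec 16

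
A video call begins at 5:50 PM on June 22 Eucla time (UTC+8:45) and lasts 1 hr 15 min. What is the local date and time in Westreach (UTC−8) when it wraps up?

2:20 AM on June 22

Convert start to UTC: 5:50 PM − 8:45 = 9:05 AM UTC on Jun 22.
Add 1 hour and 15 minutes duration → 10:20 AM UTC.
Westreach is UTC−8:00, so local end time = 10:20 AM − 8:00 = 2:20 AM on Jun 22.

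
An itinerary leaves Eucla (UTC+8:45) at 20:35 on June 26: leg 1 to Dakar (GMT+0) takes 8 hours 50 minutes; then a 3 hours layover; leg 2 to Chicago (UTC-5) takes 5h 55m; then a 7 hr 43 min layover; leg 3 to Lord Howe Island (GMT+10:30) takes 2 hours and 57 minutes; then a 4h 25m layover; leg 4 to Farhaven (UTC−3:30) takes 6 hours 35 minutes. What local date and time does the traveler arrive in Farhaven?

23:45 on June 27

Convert departure to UTC: 20:35 − 8:45 = 11:50 UTC on Jun 26.
Add 8 hours and 50 minutes leg 1 → 20:40 UTC.
Add 3 hours layover in Dakar → 23:40 UTC.
Add 5 hours and 55 minutes leg 2 → 05:35 UTC (Jun 27).
Add 7 hours 43 minutes layover in Chicago → 13:18 UTC.
Add 2 hours 57 minutes leg 3 → 16:15 UTC.
Add 4 hours and 25 minutes layover in Lord Howe Island → 20:40 UTC.
Add 6 hours and 35 minutes leg 4 → 03:15 UTC (Jun 28).
Farhaven is UTC−3:30, so local arrival = 03:15 − 3:30 = 23:45 on Jun 27.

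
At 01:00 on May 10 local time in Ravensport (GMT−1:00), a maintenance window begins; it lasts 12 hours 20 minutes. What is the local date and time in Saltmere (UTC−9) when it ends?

Saltmere is 8:00 behind Ravensport.
After 12 hours 20 minutes it is 13:20 in Ravensport.
Shift by the zone difference: 13:20 − 8:00 = 05:20 on May 10 in Saltmere.

05:20 on May 10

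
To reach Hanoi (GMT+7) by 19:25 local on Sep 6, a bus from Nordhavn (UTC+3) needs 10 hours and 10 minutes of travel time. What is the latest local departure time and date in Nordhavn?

Target arrival in UTC: 19:25 − 7:00 = 12:25 on Sep 6.
Subtract 10 hours and 10 minutes → departure 02:15 UTC on Sep 6.
Nordhavn is UTC+3:00: 02:15 + 3:00 = 05:15 on Sep 6.

05:15 on September 6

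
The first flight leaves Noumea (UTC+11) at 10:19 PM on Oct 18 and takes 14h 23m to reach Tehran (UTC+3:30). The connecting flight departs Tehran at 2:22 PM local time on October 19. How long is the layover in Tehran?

9 hours 10 minutes

Convert departure to UTC: 10:19 PM − 11:00 = 11:19 AM UTC on Oct 18.
Add 14 hours 23 minutes flight time → 1:42 AM UTC (Oct 19).
Tehran is UTC+3:30, so local arrival = 1:42 AM + 3:30 = 5:12 AM on Oct 19.
Layover = 2:22 PM − 5:12 AM = 9 hours 10 minutes.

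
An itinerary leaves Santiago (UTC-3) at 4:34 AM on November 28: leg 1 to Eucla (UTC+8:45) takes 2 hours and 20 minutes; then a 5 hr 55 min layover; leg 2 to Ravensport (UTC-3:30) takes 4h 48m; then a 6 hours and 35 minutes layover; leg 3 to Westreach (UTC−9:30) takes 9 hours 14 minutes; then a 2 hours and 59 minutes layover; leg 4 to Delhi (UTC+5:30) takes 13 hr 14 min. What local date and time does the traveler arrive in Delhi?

10:09 AM on Nov 30

Convert departure to UTC: 4:34 AM + 3:00 = 7:34 AM UTC on Nov 28.
Add 2 hours and 20 minutes leg 1 → 9:54 AM UTC.
Add 5 hours and 55 minutes layover in Eucla → 3:49 PM UTC.
Add 4 hours and 48 minutes leg 2 → 8:37 PM UTC.
Add 6 hours and 35 minutes layover in Ravensport → 3:12 AM UTC (Nov 29).
Add 9 hours 14 minutes leg 3 → 12:26 PM UTC.
Add 2 hours and 59 minutes layover in Westreach → 3:25 PM UTC.
Add 13 hours 14 minutes leg 4 → 4:39 AM UTC (Nov 30).
Delhi is UTC+5:30, so local arrival = 4:39 AM + 5:30 = 10:09 AM on Nov 30.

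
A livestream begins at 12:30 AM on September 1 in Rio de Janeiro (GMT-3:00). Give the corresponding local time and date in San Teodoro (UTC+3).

6:30 AM on Sep 1

In UTC: 12:30 AM + 3:00 = 3:30 AM on Sep 1.
San Teodoro is UTC+3:00: 3:30 AM + 3:00 = 6:30 AM on Sep 1.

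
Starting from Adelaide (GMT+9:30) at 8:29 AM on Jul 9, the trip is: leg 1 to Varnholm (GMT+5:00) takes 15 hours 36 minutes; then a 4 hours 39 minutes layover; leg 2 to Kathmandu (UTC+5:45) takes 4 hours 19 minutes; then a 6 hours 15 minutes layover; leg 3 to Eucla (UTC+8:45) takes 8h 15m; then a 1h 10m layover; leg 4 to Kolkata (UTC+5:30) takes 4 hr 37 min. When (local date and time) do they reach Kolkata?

Convert departure to UTC: 8:29 AM − 9:30 = 10:59 PM UTC on Jul 8.
Add 15 hours 36 minutes leg 1 → 2:35 PM UTC (Jul 9).
Add 4 hours 39 minutes layover in Varnholm → 7:14 PM UTC.
Add 4 hours and 19 minutes leg 2 → 11:33 PM UTC.
Add 6 hours and 15 minutes layover in Kathmandu → 5:48 AM UTC (Jul 10).
Add 8 hours and 15 minutes leg 3 → 2:03 PM UTC.
Add 1 hour and 10 minutes layover in Eucla → 3:13 PM UTC.
Add 4 hours and 37 minutes leg 4 → 7:50 PM UTC.
Kolkata is UTC+5:30, so local arrival = 7:50 PM + 5:30 = 1:20 AM on Jul 11.

1:20 AM on Jul 11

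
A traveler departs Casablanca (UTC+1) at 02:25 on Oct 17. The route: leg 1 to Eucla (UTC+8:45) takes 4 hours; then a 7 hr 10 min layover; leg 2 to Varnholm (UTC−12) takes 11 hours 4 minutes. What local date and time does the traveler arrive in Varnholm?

11:39 on Oct 17

Convert departure to UTC: 02:25 − 1:00 = 01:25 UTC on Oct 17.
Add 4 hours leg 1 → 05:25 UTC.
Add 7 hours 10 minutes layover in Eucla → 12:35 UTC.
Add 11 hours and 4 minutes leg 2 → 23:39 UTC.
Varnholm is UTC−12:00, so local arrival = 23:39 − 12:00 = 11:39 on Oct 17.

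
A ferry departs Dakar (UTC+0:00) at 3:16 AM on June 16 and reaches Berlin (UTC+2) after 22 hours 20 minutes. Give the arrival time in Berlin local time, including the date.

3:36 AM on June 17

Dakar is at UTC+0, so departure is already 3:16 AM UTC on Jun 16.
Add 22 hours and 20 minutes travel time → 1:36 AM UTC (Jun 17).
Berlin is UTC+2:00, so local arrival = 1:36 AM + 2:00 = 3:36 AM on Jun 17.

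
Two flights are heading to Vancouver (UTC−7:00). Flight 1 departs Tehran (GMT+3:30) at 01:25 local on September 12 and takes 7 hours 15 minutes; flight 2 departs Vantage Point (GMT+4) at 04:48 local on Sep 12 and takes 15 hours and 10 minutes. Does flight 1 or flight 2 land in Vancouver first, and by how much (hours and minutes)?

Flight 1 in UTC: 01:25 − 3:30 = 21:55 on Sep 11.
+7 hours 15 minutes → arrive 05:10 UTC on Sep 12.
Flight 2 in UTC: 04:48 − 4:00 = 00:48 on Sep 12.
+15 hours and 10 minutes → arrive 15:58 UTC on Sep 12.
Flight 1 lands earlier by 10 hours 48 minutes.

the first, by 10 hours 48 minutes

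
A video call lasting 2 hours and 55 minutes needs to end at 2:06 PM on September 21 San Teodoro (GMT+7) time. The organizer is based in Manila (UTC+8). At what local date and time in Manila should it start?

Target end time in UTC: 2:06 PM − 7:00 = 7:06 AM on Sep 21.
Subtract 2 hours and 55 minutes → start 4:11 AM UTC on Sep 21.
Manila is UTC+8:00: 4:11 AM + 8:00 = 12:11 PM on Sep 21.

12:11 PM on Sep 21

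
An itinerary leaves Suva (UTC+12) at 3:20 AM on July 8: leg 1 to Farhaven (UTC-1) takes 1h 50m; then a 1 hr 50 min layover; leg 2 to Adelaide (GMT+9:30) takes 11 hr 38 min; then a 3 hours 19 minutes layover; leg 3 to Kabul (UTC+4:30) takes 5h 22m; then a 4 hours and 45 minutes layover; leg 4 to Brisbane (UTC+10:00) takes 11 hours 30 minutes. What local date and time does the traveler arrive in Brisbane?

Convert departure to UTC: 3:20 AM − 12:00 = 3:20 PM UTC on Jul 7.
Add 1 hour 50 minutes leg 1 → 5:10 PM UTC.
Add 1 hour 50 minutes layover in Farhaven → 7:00 PM UTC.
Add 11 hours 38 minutes leg 2 → 6:38 AM UTC (Jul 8).
Add 3 hours and 19 minutes layover in Adelaide → 9:57 AM UTC.
Add 5 hours 22 minutes leg 3 → 3:19 PM UTC.
Add 4 hours and 45 minutes layover in Kabul → 8:04 PM UTC.
Add 11 hours 30 minutes leg 4 → 7:34 AM UTC (Jul 9).
Brisbane is UTC+10:00, so local arrival = 7:34 AM + 10:00 = 5:34 PM on Jul 9.

5:34 PM on July 9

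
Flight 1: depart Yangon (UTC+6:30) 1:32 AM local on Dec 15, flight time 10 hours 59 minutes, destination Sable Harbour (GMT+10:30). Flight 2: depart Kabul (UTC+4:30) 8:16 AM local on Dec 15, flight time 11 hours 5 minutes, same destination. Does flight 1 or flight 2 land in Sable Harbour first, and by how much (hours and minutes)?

Flight 1 in UTC: 1:32 AM − 6:30 = 7:02 PM on Dec 14.
+10 hours 59 minutes → arrive 6:01 AM UTC on Dec 15.
Flight 2 in UTC: 8:16 AM − 4:30 = 3:46 AM on Dec 15.
+11 hours and 5 minutes → arrive 2:51 PM UTC on Dec 15.
Flight 1 lands earlier by 8 hours 50 minutes.

the first, by 8 hours 50 minutes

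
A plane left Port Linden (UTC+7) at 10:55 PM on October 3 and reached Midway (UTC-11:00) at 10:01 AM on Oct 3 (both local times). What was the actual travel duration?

5 hours 6 minutes

Midway is 18:00 behind Port Linden.
Clock-face elapsed time (ignoring zones) is −12 hours 54 minutes.
Actual elapsed = −12 hours 54 minutes + 18:00 = 5 hours 6 minutes.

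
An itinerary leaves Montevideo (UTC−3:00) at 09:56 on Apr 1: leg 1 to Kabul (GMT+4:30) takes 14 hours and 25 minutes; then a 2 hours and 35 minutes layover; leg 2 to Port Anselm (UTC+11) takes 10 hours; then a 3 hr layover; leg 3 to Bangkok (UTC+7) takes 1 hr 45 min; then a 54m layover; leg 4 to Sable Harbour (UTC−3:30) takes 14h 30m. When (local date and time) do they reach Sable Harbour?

08:35 on Apr 3

Convert departure to UTC: 09:56 + 3:00 = 12:56 UTC on Apr 1.
Add 14 hours and 25 minutes leg 1 → 03:21 UTC (Apr 2).
Add 2 hours 35 minutes layover in Kabul → 05:56 UTC.
Add 10 hours leg 2 → 15:56 UTC.
Add 3 hours layover in Port Anselm → 18:56 UTC.
Add 1 hour 45 minutes leg 3 → 20:41 UTC.
Add 54 minutes layover in Bangkok → 21:35 UTC.
Add 14 hours 30 minutes leg 4 → 12:05 UTC (Apr 3).
Sable Harbour is UTC−3:30, so local arrival = 12:05 − 3:30 = 08:35 on Apr 3.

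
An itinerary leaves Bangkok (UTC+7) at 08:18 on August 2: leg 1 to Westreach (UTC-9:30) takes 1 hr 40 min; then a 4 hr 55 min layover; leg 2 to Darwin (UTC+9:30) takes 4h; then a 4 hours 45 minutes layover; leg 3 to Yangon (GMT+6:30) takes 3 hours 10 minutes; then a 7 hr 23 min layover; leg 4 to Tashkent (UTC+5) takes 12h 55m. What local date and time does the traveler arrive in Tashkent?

Convert departure to UTC: 08:18 − 7:00 = 01:18 UTC on Aug 2.
Add 1 hour 40 minutes leg 1 → 02:58 UTC.
Add 4 hours 55 minutes layover in Westreach → 07:53 UTC.
Add 4 hours leg 2 → 11:53 UTC.
Add 4 hours and 45 minutes layover in Darwin → 16:38 UTC.
Add 3 hours 10 minutes leg 3 → 19:48 UTC.
Add 7 hours 23 minutes layover in Yangon → 03:11 UTC (Aug 3).
Add 12 hours 55 minutes leg 4 → 16:06 UTC.
Tashkent is UTC+5:00, so local arrival = 16:06 + 5:00 = 21:06 on Aug 3.

21:06 on August 3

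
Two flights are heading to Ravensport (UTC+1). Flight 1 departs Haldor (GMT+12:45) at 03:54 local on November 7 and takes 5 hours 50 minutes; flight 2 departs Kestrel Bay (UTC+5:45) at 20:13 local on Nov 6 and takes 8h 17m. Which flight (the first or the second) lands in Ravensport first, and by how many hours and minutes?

the first, by 1 hour 46 minutes

Flight 1 in UTC: 03:54 − 12:45 = 15:09 on Nov 6.
+5 hours and 50 minutes → arrive 20:59 UTC on Nov 6.
Flight 2 in UTC: 20:13 − 5:45 = 14:28 on Nov 6.
+8 hours and 17 minutes → arrive 22:45 UTC on Nov 6.
Flight 1 lands earlier by 1 hour 46 minutes.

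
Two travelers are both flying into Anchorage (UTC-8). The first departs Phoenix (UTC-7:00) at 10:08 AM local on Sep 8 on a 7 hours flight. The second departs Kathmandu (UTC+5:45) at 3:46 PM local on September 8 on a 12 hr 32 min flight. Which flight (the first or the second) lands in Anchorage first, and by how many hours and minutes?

the second, by 1 hour 35 minutes

Flight 1 in UTC: 10:08 AM + 7:00 = 5:08 PM on Sep 8.
+7 hours → arrive 12:08 AM UTC on Sep 9.
Flight 2 in UTC: 3:46 PM − 5:45 = 10:01 AM on Sep 8.
+12 hours 32 minutes → arrive 10:33 PM UTC on Sep 8.
Flight 2 lands earlier by 1 hour 35 minutes.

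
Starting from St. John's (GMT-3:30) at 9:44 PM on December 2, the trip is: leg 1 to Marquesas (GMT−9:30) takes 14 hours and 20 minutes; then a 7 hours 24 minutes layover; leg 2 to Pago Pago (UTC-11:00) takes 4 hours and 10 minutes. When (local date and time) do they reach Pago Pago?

Convert departure to UTC: 9:44 PM + 3:30 = 1:14 AM UTC on Dec 3.
Add 14 hours 20 minutes leg 1 → 3:34 PM UTC.
Add 7 hours 24 minutes layover in Marquesas → 10:58 PM UTC.
Add 4 hours 10 minutes leg 2 → 3:08 AM UTC (Dec 4).
Pago Pago is UTC−11:00, so local arrival = 3:08 AM − 11:00 = 4:08 PM on Dec 3.

4:08 PM on December 3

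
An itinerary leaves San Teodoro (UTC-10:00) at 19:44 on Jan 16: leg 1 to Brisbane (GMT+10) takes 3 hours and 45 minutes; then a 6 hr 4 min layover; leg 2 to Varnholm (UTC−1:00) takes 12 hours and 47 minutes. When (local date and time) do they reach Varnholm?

03:20 on January 18

Convert departure to UTC: 19:44 + 10:00 = 05:44 UTC on Jan 17.
Add 3 hours 45 minutes leg 1 → 09:29 UTC.
Add 6 hours 4 minutes layover in Brisbane → 15:33 UTC.
Add 12 hours 47 minutes leg 2 → 04:20 UTC (Jan 18).
Varnholm is UTC−1:00, so local arrival = 04:20 − 1:00 = 03:20 on Jan 18.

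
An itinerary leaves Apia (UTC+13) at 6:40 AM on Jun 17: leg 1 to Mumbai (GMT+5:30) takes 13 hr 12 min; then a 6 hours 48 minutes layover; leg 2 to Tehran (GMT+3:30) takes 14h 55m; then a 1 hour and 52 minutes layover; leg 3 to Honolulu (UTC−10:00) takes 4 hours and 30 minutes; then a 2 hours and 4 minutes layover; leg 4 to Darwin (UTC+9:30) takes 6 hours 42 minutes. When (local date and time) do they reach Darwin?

5:13 AM on Jun 19

Convert departure to UTC: 6:40 AM − 13:00 = 5:40 PM UTC on Jun 16.
Add 13 hours and 12 minutes leg 1 → 6:52 AM UTC (Jun 17).
Add 6 hours 48 minutes layover in Mumbai → 1:40 PM UTC.
Add 14 hours and 55 minutes leg 2 → 4:35 AM UTC (Jun 18).
Add 1 hour and 52 minutes layover in Tehran → 6:27 AM UTC.
Add 4 hours and 30 minutes leg 3 → 10:57 AM UTC.
Add 2 hours and 4 minutes layover in Honolulu → 1:01 PM UTC.
Add 6 hours 42 minutes leg 4 → 7:43 PM UTC.
Darwin is UTC+9:30, so local arrival = 7:43 PM + 9:30 = 5:13 AM on Jun 19.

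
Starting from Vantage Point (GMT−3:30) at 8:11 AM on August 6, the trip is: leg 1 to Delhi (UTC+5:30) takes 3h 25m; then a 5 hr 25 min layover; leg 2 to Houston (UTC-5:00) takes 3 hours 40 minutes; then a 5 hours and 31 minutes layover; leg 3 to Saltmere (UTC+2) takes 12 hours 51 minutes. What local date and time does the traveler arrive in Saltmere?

8:33 PM on August 7

Convert departure to UTC: 8:11 AM + 3:30 = 11:41 AM UTC on Aug 6.
Add 3 hours 25 minutes leg 1 → 3:06 PM UTC.
Add 5 hours and 25 minutes layover in Delhi → 8:31 PM UTC.
Add 3 hours and 40 minutes leg 2 → 12:11 AM UTC (Aug 7).
Add 5 hours and 31 minutes layover in Houston → 5:42 AM UTC.
Add 12 hours 51 minutes leg 3 → 6:33 PM UTC.
Saltmere is UTC+2:00, so local arrival = 6:33 PM + 2:00 = 8:33 PM on Aug 7.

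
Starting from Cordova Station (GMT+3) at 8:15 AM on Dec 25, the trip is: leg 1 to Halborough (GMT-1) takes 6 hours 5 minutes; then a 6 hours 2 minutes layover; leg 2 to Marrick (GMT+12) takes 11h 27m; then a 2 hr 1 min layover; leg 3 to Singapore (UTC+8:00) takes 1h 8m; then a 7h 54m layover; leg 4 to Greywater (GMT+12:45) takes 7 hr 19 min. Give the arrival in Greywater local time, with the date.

Convert departure to UTC: 8:15 AM − 3:00 = 5:15 AM UTC on Dec 25.
Add 6 hours 5 minutes leg 1 → 11:20 AM UTC.
Add 6 hours 2 minutes layover in Halborough → 5:22 PM UTC.
Add 11 hours 27 minutes leg 2 → 4:49 AM UTC (Dec 26).
Add 2 hours 1 minute layover in Marrick → 6:50 AM UTC.
Add 1 hour 8 minutes leg 3 → 7:58 AM UTC.
Add 7 hours and 54 minutes layover in Singapore → 3:52 PM UTC.
Add 7 hours 19 minutes leg 4 → 11:11 PM UTC.
Greywater is UTC+12:45, so local arrival = 11:11 PM + 12:45 = 11:56 AM on Dec 27.

11:56 AM on Dec 27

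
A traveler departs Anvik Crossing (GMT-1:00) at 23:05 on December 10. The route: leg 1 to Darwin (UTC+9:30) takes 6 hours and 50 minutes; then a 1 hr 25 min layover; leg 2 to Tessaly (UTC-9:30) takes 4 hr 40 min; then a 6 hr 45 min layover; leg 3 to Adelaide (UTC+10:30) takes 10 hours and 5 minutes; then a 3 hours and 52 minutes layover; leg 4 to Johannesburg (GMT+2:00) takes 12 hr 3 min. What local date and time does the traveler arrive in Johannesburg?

Convert departure to UTC: 23:05 + 1:00 = 00:05 UTC on Dec 11.
Add 6 hours and 50 minutes leg 1 → 06:55 UTC.
Add 1 hour 25 minutes layover in Darwin → 08:20 UTC.
Add 4 hours 40 minutes leg 2 → 13:00 UTC.
Add 6 hours 45 minutes layover in Tessaly → 19:45 UTC.
Add 10 hours and 5 minutes leg 3 → 05:50 UTC (Dec 12).
Add 3 hours 52 minutes layover in Adelaide → 09:42 UTC.
Add 12 hours and 3 minutes leg 4 → 21:45 UTC.
Johannesburg is UTC+2:00, so local arrival = 21:45 + 2:00 = 23:45 on Dec 12.

23:45 on December 12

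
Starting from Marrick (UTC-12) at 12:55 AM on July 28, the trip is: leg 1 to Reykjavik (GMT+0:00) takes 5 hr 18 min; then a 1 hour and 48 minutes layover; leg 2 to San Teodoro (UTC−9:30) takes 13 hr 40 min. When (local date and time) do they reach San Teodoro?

12:11 AM on July 29

Convert departure to UTC: 12:55 AM + 12:00 = 12:55 PM UTC on Jul 28.
Add 5 hours 18 minutes leg 1 → 6:13 PM UTC.
Add 1 hour 48 minutes layover in Reykjavik → 8:01 PM UTC.
Add 13 hours and 40 minutes leg 2 → 9:41 AM UTC (Jul 29).
San Teodoro is UTC−9:30, so local arrival = 9:41 AM − 9:30 = 12:11 AM on Jul 29.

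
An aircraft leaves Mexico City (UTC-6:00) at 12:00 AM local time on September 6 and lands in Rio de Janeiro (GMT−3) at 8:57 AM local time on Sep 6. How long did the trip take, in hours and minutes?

5 hours 57 minutes

Rio de Janeiro is 3:00 ahead of Mexico City.
Clock-face elapsed time (ignoring zones) is 8 hours 57 minutes.
Actual elapsed = 8 hours 57 minutes − 3:00 = 5 hours 57 minutes.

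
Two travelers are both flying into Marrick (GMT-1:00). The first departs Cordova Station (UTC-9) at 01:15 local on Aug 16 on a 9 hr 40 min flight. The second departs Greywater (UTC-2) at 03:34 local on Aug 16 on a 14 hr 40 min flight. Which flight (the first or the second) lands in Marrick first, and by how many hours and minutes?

the first, by 19 minutes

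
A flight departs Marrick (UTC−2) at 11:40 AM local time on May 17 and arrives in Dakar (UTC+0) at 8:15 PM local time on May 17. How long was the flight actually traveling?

6 hours 35 minutes

Departure in UTC: 11:40 AM + 2:00 = 1:40 PM on May 17.
Arrival is already UTC: 8:15 PM on May 17.
Elapsed = 8:15 PM − 1:40 PM = 6 hours 35 minutes.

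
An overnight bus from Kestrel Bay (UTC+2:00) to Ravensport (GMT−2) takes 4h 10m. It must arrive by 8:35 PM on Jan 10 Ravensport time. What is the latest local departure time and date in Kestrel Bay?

8:25 PM on Jan 10

Target arrival in UTC: 8:35 PM + 2:00 = 10:35 PM on Jan 10.
Subtract 4 hours and 10 minutes → departure 6:25 PM UTC on Jan 10.
Kestrel Bay is UTC+2:00: 6:25 PM + 2:00 = 8:25 PM on Jan 10.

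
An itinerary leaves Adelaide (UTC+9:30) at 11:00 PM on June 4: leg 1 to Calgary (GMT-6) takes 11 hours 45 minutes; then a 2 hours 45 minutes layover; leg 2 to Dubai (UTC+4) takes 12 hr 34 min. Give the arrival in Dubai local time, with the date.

Convert departure to UTC: 11:00 PM − 9:30 = 1:30 PM UTC on Jun 4.
Add 11 hours 45 minutes leg 1 → 1:15 AM UTC (Jun 5).
Add 2 hours 45 minutes layover in Calgary → 4:00 AM UTC.
Add 12 hours 34 minutes leg 2 → 4:34 PM UTC.
Dubai is UTC+4:00, so local arrival = 4:34 PM + 4:00 = 8:34 PM on Jun 5.

8:34 PM on June 5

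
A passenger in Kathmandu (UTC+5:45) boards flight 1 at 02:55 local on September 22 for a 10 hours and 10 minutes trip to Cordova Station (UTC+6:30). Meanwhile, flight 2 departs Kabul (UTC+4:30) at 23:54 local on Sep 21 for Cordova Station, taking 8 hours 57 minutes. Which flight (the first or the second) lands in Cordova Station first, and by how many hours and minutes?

Flight 1 in UTC: 02:55 − 5:45 = 21:10 on Sep 21.
+10 hours and 10 minutes → arrive 07:20 UTC on Sep 22.
Flight 2 in UTC: 23:54 − 4:30 = 19:24 on Sep 21.
+8 hours 57 minutes → arrive 04:21 UTC on Sep 22.
Flight 2 lands earlier by 2 hours 59 minutes.

the second, by 2 hours 59 minutes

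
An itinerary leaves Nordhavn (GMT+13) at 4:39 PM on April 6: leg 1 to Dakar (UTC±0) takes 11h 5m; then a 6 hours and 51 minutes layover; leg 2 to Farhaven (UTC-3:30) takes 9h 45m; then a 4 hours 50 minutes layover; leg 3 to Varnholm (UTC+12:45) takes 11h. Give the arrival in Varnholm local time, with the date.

Convert departure to UTC: 4:39 PM − 13:00 = 3:39 AM UTC on Apr 6.
Add 11 hours and 5 minutes leg 1 → 2:44 PM UTC.
Add 6 hours 51 minutes layover in Dakar → 9:35 PM UTC.
Add 9 hours and 45 minutes leg 2 → 7:20 AM UTC (Apr 7).
Add 4 hours and 50 minutes layover in Farhaven → 12:10 PM UTC.
Add 11 hours leg 3 → 11:10 PM UTC.
Varnholm is UTC+12:45, so local arrival = 11:10 PM + 12:45 = 11:55 AM on Apr 8.

11:55 AM on April 8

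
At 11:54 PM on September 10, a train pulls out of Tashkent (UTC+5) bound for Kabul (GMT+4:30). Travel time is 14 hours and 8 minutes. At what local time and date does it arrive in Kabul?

1:32 PM on September 11

Convert departure to UTC: 11:54 PM − 5:00 = 6:54 PM UTC on Sep 10.
Add 14 hours and 8 minutes travel time → 9:02 AM UTC (Sep 11).
Kabul is UTC+4:30, so local arrival = 9:02 AM + 4:30 = 1:32 PM on Sep 11.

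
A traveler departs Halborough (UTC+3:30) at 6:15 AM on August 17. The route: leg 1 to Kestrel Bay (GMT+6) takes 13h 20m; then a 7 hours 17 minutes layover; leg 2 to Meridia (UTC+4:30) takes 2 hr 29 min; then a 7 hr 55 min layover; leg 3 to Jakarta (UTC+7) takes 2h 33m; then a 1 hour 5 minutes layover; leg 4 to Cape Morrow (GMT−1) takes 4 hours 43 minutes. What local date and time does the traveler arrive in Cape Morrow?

Convert departure to UTC: 6:15 AM − 3:30 = 2:45 AM UTC on Aug 17.
Add 13 hours and 20 minutes leg 1 → 4:05 PM UTC.
Add 7 hours and 17 minutes layover in Kestrel Bay → 11:22 PM UTC.
Add 2 hours 29 minutes leg 2 → 1:51 AM UTC (Aug 18).
Add 7 hours 55 minutes layover in Meridia → 9:46 AM UTC.
Add 2 hours 33 minutes leg 3 → 12:19 PM UTC.
Add 1 hour 5 minutes layover in Jakarta → 1:24 PM UTC.
Add 4 hours 43 minutes leg 4 → 6:07 PM UTC.
Cape Morrow is UTC−1:00, so local arrival = 6:07 PM − 1:00 = 5:07 PM on Aug 18.

5:07 PM on Aug 18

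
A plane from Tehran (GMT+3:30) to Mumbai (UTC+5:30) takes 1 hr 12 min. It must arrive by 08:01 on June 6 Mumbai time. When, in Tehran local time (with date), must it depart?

04:49 on June 6

Target arrival in UTC: 08:01 − 5:30 = 02:31 on Jun 6.
Subtract 1 hour and 12 minutes → departure 01:19 UTC on Jun 6.
Tehran is UTC+3:30: 01:19 + 3:30 = 04:49 on Jun 6.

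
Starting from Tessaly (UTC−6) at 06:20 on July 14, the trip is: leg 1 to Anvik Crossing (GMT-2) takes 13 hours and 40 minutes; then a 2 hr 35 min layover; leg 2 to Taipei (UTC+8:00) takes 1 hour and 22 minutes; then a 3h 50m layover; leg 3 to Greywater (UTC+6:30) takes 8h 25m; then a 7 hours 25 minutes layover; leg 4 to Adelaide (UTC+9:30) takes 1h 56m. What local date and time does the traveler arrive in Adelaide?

Convert departure to UTC: 06:20 + 6:00 = 12:20 UTC on Jul 14.
Add 13 hours and 40 minutes leg 1 → 02:00 UTC (Jul 15).
Add 2 hours 35 minutes layover in Anvik Crossing → 04:35 UTC.
Add 1 hour 22 minutes leg 2 → 05:57 UTC.
Add 3 hours and 50 minutes layover in Taipei → 09:47 UTC.
Add 8 hours and 25 minutes leg 3 → 18:12 UTC.
Add 7 hours 25 minutes layover in Greywater → 01:37 UTC (Jul 16).
Add 1 hour and 56 minutes leg 4 → 03:33 UTC.
Adelaide is UTC+9:30, so local arrival = 03:33 + 9:30 = 13:03 on Jul 16.

13:03 on July 16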